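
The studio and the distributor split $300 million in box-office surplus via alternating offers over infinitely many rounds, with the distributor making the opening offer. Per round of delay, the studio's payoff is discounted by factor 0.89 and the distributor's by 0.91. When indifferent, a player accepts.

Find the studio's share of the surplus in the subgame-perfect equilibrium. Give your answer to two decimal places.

In a stationary SPE each proposer offers the other exactly their discounted continuation value.
If the distributor keeps x when proposing and the studio keeps y when proposing, then x = 300 − 0.89y and y = 300 − 0.91x.
Solving: x = 300(1 − 0.89) / (1 − 0.91·0.89) = 33 / 0.1901 ≈ 173.5928.
The studio gets 300 − 173.5928 ≈ 126.4072.

126.41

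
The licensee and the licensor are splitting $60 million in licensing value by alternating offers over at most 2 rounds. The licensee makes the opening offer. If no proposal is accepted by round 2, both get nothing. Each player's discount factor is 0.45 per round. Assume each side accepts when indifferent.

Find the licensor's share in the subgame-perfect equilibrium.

27

Round 2 (the licensor proposes): rejection yields 0 for the licensee; the licensor offers 0 and keeps 60.
Round 1 (the licensee proposes): the licensor can get 60 next round, worth 0.45 × 60 = 27 now; the licensee offers that and keeps 33.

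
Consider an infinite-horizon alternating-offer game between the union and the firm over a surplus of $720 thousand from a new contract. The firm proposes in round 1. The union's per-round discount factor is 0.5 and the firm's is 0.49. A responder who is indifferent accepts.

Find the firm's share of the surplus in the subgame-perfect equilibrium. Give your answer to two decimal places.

Let x be the firm's share when the firm proposes and y be the union's share when the union proposes.
The union accepts iff offered ≥ 0.5·y, so x = 720 − 0.5y. Symmetrically y = 720 − 0.49x.
Substituting: x = 720 − 0.5(720 − 0.49x), giving x(1 − 0.49·0.5) = 720(1 − 0.5).
So x = 720 × 0.5 / 0.755 ≈ 476.8212, and the union receives 720 − x ≈ 243.1788.

476.82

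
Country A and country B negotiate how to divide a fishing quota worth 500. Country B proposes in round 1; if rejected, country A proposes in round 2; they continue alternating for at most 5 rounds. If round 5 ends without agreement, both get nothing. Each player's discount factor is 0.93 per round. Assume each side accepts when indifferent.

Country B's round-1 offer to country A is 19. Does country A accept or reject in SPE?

Reject

Round 5 (country B proposes): country A will accept anything ≥ 0, so country B offers 0 and keeps 500.
Round 4 (country A proposes): country B can get 500 next round, worth 0.93 × 500 = 465 now, so country A offers 465, keeping 35.
Round 3 (country B proposes): country A can get 35 next round, worth 0.93 × 35 = 32.55 now, so country B offers 32.55, keeping 467.45.
Round 2 (country A proposes): country B can get 467.45 next round, worth 0.93 × 467.45 = 434.7285 now, so country A offers 434.7285, keeping 65.2715.
So by rejecting in round 1, country A gets 65.2715 next round, worth 0.93 × 65.2715 = 60.702495 now.
Offer 19 < 60.702495, so country A rejects.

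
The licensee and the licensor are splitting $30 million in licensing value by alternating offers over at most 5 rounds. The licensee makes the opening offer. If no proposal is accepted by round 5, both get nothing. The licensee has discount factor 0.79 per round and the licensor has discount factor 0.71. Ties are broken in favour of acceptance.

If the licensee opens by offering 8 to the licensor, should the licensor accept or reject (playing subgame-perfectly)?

Accept

Round 5 (the licensee proposes): rejection yields 0 for the licensor; the licensee offers 0 and keeps 30.
Round 4 (the licensor proposes): the licensee can get 30 next round, worth 0.79 × 30 = 23.7 now; the licensor offers that and keeps 6.3.
Round 3 (the licensee proposes): the licensor can get 6.3 next round, worth 0.71 × 6.3 = 4.473 now, so the licensee offers 4.473, keeping 25.527.
Round 2 (the licensor proposes): the licensee can get 25.527 next round, worth 0.79 × 25.527 = 20.16633 now. The licensor offers 20.16633 and keeps 30 − 20.16633 = 9.83367.
So by rejecting in round 1, the licensor gets 9.83367 next round, worth 0.71 × 9.83367 = 6.9819057 now.
Offer 8 ≥ 6.9819057, so the licensor accepts.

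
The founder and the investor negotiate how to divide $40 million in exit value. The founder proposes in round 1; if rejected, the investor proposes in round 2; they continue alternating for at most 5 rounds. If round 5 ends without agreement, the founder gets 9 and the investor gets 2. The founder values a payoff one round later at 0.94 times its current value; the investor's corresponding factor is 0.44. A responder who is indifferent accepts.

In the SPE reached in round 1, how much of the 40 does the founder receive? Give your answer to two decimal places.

38.17

By backward induction:
Round 5 (the founder proposes): the investor gets 2 if talks fail, so the founder offers 2 and keeps 38.
Round 4 (the investor proposes): the founder can get 38 next round, worth 0.94 × 38 = 35.72 now. The investor offers 35.72 and keeps 40 − 35.72 = 4.28.
Round 3 (the founder proposes): the investor can get 4.28 next round, worth 0.44 × 4.28 = 1.8832 now; the founder offers that and keeps 38.1168.
Round 2 (the investor proposes): the founder can get 38.1168 next round, worth 0.94 × 38.1168 = 35.829792 now. The investor offers 35.829792 and keeps 40 − 35.829792 = 4.170208.
Round 1 (the founder proposes): the investor can get 4.170208 next round, worth 0.44 × 4.170208 = 1.83489152 now. The founder offers 1.83489152 and keeps 40 − 1.83489152 = 38.16510848.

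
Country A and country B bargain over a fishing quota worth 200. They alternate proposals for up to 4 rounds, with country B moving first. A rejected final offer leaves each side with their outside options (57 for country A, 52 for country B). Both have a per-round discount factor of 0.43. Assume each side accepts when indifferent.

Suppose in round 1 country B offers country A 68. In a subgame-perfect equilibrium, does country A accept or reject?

Accept

Round 4 (country A proposes): country B gets 52 if talks fail, so country A offers 52 and keeps 148.
Round 3 (country B proposes): country A can get 148 next round, worth 0.43 × 148 = 63.64 now; country B offers that and keeps 136.36.
Round 2 (country A proposes): country B can get 136.36 next round, worth 0.43 × 136.36 = 58.6348 now. Country A offers 58.6348 and keeps 200 − 58.6348 = 141.3652.
So by rejecting in round 1, country A gets 141.3652 next round, worth 0.43 × 141.3652 = 60.787036 now.
Offer 68 ≥ 60.787036, so country A accepts.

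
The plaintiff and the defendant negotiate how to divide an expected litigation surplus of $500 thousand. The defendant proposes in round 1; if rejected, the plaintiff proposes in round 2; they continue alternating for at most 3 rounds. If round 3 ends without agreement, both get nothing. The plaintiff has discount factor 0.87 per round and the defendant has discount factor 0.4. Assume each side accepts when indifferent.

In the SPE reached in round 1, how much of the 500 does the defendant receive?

239

Work backward from the last round.
Round 3 (the defendant proposes): the plaintiff will accept anything ≥ 0, so the defendant offers 0 and keeps 500.
Round 2 (the plaintiff proposes): the defendant can get 500 next round, worth 0.4 × 500 = 200 now, so the plaintiff offers 200, keeping 300.
Round 1 (the defendant proposes): the plaintiff can get 300 next round, worth 0.87 × 300 = 261 now. The defendant offers 261 and keeps 500 − 261 = 239.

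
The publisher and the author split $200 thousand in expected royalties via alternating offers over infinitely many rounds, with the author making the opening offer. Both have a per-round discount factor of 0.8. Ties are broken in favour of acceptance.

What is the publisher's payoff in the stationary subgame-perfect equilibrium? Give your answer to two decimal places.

88.89

In a stationary SPE each proposer offers the other exactly their discounted continuation value.
If the author keeps x when proposing and the publisher keeps y when proposing, then x = 200 − 0.8y and y = 200 − 0.8x.
Solving: x = 200(1 − 0.8) / (1 − 0.8·0.8) = 40 / 0.36 ≈ 111.1111.
The publisher gets 200 − 111.1111 ≈ 88.8889.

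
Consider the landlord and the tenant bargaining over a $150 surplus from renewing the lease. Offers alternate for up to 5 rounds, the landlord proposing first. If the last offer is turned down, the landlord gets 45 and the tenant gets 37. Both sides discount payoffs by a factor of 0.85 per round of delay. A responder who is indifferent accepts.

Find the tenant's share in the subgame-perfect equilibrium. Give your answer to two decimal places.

52.26

Round 5 (the landlord proposes): the tenant gets 37 if talks fail, so the landlord offers 37 and keeps 113.
Round 4 (the tenant proposes): the landlord can get 113 next round, worth 0.85 × 113 = 96.05 now, so the tenant offers 96.05, keeping 53.95.
Round 3 (the landlord proposes): the tenant can get 53.95 next round, worth 0.85 × 53.95 = 45.8575 now; the landlord offers that and keeps 104.1425.
Round 2 (the tenant proposes): the landlord can get 104.1425 next round, worth 0.85 × 104.1425 = 88.521125 now; the tenant offers that and keeps 61.478875.
Round 1 (the landlord proposes): the tenant can get 61.478875 next round, worth 0.85 × 61.478875 = 52.25704375 now. The landlord offers 52.25704375 and keeps 150 − 52.25704375 = 97.74295625.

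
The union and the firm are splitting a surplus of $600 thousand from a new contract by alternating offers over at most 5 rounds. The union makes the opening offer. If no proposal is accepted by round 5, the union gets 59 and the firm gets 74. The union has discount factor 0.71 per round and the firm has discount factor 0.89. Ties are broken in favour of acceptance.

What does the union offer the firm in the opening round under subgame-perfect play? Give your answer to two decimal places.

282.26

Round 5 (the union proposes): the firm gets 74 if talks fail, so the union offers 74 and keeps 526.
Round 4 (the firm proposes): the union can get 526 next round, worth 0.71 × 526 = 373.46 now; the firm offers that and keeps 226.54.
Round 3 (the union proposes): the firm can get 226.54 next round, worth 0.89 × 226.54 = 201.6206 now. The union offers 201.6206 and keeps 600 − 201.6206 = 398.3794.
Round 2 (the firm proposes): the union can get 398.3794 next round, worth 0.71 × 398.3794 = 282.849374 now, so the firm offers 282.849374, keeping 317.150626.
Round 1 (the union proposes): the firm can get 317.150626 next round, worth 0.89 × 317.150626 = 282.26405714 now. The union offers 282.26405714 and keeps 600 − 282.26405714 = 317.73594286.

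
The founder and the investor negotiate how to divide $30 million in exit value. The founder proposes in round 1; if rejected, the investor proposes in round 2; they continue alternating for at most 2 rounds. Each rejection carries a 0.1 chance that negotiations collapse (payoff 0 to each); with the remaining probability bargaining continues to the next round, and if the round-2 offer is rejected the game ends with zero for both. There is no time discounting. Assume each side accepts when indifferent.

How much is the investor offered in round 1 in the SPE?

Round 2 (the investor proposes): the founder will accept anything ≥ 0, so the investor offers 0 and keeps 30.
Round 1 (the founder proposes): rejecting gives the investor an expected 0.9 × 30 = 27, so the founder offers 27, keeping 3.

27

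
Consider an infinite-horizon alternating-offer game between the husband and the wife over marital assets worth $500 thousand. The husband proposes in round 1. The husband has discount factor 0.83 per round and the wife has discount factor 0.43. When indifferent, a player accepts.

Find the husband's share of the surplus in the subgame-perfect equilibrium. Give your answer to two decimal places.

Let x be the husband's share when the husband proposes and y be the wife's share when the wife proposes.
The wife accepts iff offered ≥ 0.43·y, so x = 500 − 0.43y. Symmetrically y = 500 − 0.83x.
Substituting: x = 500 − 0.43(500 − 0.83x), giving x(1 − 0.83·0.43) = 500(1 − 0.43).
So x = 500 × 0.57 / 0.6431 ≈ 443.1659, and the wife receives 500 − x ≈ 56.8341.

443.17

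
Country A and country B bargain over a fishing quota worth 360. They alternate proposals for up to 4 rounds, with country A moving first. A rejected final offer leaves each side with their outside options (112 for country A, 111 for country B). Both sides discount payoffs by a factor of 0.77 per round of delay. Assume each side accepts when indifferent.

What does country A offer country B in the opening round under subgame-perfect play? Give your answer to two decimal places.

Round 4 (country B proposes): country A gets 112 if talks fail, so country B offers 112 and keeps 248.
Round 3 (country A proposes): country B can get 248 next round, worth 0.77 × 248 = 190.96 now, so country A offers 190.96, keeping 169.04.
Round 2 (country B proposes): country A can get 169.04 next round, worth 0.77 × 169.04 = 130.1608 now, so country B offers 130.1608, keeping 229.8392.
Round 1 (country A proposes): country B can get 229.8392 next round, worth 0.77 × 229.8392 = 176.976184 now; country A offers that and keeps 183.023816.

176.98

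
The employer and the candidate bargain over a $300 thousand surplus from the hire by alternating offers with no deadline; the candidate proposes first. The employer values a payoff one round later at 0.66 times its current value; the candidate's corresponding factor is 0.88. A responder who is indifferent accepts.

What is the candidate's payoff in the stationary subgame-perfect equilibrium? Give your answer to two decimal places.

243.32

When the candidate proposes, the employer accepts any offer worth at least 0.66 times what the employer would get by proposing next round; and vice versa.
This gives x = 300 − 0.66y and y = 300 − 0.88x, where x and y are each side's share when it proposes.
Hence (1 − 0.66·0.88)x = 300(1 − 0.66), i.e. 0.4192·x = 102.
x ≈ 243.3206; the employer's share is 300 − x ≈ 56.6794.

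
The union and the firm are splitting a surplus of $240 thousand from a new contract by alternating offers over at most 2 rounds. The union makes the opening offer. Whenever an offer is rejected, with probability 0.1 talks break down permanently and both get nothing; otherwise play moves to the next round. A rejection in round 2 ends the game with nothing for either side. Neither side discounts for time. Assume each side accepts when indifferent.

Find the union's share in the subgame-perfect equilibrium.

Round 2 (the firm proposes): rejection yields 0 for the union; the firm offers 0 and keeps 240.
Round 1 (the union proposes): rejecting gives the firm an expected 0.9 × 240 = 216, so the union offers 216, keeping 24.

24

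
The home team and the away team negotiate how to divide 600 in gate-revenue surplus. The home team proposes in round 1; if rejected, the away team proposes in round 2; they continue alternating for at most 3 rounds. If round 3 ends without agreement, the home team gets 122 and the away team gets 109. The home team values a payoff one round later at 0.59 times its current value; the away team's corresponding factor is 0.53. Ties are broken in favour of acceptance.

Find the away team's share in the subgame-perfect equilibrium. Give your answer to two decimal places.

Round 3 (the home team proposes): the away team gets 109 if talks fail, so the home team offers 109 and keeps 491.
Round 2 (the away team proposes): the home team can get 491 next round, worth 0.59 × 491 = 289.69 now; the away team offers that and keeps 310.31.
Round 1 (the home team proposes): the away team can get 310.31 next round, worth 0.53 × 310.31 = 164.4643 now, so the home team offers 164.4643, keeping 435.5357.

164.46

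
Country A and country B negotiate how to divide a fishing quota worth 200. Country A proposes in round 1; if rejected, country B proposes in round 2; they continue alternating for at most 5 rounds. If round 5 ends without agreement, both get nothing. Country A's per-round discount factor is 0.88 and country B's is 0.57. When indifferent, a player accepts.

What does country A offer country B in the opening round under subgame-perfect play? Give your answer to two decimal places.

20.54

Round 5 (country A proposes): country B will accept anything ≥ 0, so country A offers 0 and keeps 200.
Round 4 (country B proposes): country A can get 200 next round, worth 0.88 × 200 = 176 now, so country B offers 176, keeping 24.
Round 3 (country A proposes): country B can get 24 next round, worth 0.57 × 24 = 13.68 now, so country A offers 13.68, keeping 186.32.
Round 2 (country B proposes): country A can get 186.32 next round, worth 0.88 × 186.32 = 163.9616 now. Country B offers 163.9616 and keeps 200 − 163.9616 = 36.0384.
Round 1 (country A proposes): country B can get 36.0384 next round, worth 0.57 × 36.0384 = 20.541888 now, so country A offers 20.541888, keeping 179.458112.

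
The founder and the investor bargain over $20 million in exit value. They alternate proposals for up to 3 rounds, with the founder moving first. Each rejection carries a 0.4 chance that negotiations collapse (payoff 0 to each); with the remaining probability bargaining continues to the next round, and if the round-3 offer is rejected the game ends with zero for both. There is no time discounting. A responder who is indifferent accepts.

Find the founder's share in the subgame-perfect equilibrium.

15.2

Round 3 (the founder proposes): rejection yields 0 for the investor; the founder offers 0 and keeps 20.
Round 2 (the investor proposes): rejecting gives the founder an expected 0.6 × 20 = 12; the investor offers that and keeps 8.
Round 1 (the founder proposes): rejecting gives the investor an expected 0.6 × 8 = 4.8; the founder offers that and keeps 15.2.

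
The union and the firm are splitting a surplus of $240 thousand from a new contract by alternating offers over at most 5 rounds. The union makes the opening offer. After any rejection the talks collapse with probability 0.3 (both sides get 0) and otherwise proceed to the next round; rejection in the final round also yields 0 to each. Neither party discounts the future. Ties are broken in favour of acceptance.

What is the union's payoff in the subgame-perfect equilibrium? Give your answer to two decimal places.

164.90

By backward induction:
Round 5 (the union proposes): rejection yields 0 for the firm; the union offers 0 and keeps 240.
Round 4 (the firm proposes): rejecting gives the union an expected 0.7 × 240 = 168, so the firm offers 168, keeping 72.
Round 3 (the union proposes): rejecting gives the firm an expected 0.7 × 72 = 50.4; the union offers that and keeps 189.6.
Round 2 (the firm proposes): rejecting gives the union an expected 0.7 × 189.6 = 132.72, so the firm offers 132.72, keeping 107.28.
Round 1 (the union proposes): rejecting gives the firm an expected 0.7 × 107.28 = 75.096. The union offers 75.096 and keeps 240 − 75.096 = 164.904.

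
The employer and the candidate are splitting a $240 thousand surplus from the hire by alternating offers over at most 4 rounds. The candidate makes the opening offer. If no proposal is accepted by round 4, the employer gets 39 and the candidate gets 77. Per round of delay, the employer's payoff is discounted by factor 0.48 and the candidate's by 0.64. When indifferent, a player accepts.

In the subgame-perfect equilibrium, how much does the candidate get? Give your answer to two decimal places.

174.49

Work backward from the last round.
Round 4 (the employer proposes): the candidate gets 77 if talks fail, so the employer offers 77 and keeps 163.
Round 3 (the candidate proposes): the employer can get 163 next round, worth 0.48 × 163 = 78.24 now; the candidate offers that and keeps 161.76.
Round 2 (the employer proposes): the candidate can get 161.76 next round, worth 0.64 × 161.76 = 103.5264 now; the employer offers that and keeps 136.4736.
Round 1 (the candidate proposes): the employer can get 136.4736 next round, worth 0.48 × 136.4736 = 65.507328 now; the candidate offers that and keeps 174.492672.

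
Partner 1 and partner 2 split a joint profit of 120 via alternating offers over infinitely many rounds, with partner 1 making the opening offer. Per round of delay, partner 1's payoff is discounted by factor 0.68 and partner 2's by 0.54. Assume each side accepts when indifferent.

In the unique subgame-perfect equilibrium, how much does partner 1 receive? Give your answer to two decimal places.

When partner 1 proposes, partner 2 accepts any offer worth at least 0.54 times what partner 2 would get by proposing next round; and vice versa.
This gives x = 120 − 0.54y and y = 120 − 0.68x, where x and y are each side's share when it proposes.
Hence (1 − 0.54·0.68)x = 120(1 − 0.54), i.e. 0.6328·x = 55.2.
x ≈ 87.2314; partner 2's share is 120 − x ≈ 32.7686.

87.23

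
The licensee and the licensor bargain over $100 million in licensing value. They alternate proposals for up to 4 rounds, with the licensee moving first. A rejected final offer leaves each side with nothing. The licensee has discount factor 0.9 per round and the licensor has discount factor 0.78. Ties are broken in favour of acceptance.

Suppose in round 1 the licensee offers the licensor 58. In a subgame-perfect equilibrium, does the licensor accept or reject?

Round 4 (the licensor proposes): the licensee will accept anything ≥ 0, so the licensor offers 0 and keeps 100.
Round 3 (the licensee proposes): the licensor can get 100 next round, worth 0.78 × 100 = 78 now. The licensee offers 78 and keeps 100 − 78 = 22.
Round 2 (the licensor proposes): the licensee can get 22 next round, worth 0.9 × 22 = 19.8 now, so the licensor offers 19.8, keeping 80.2.
So by rejecting in round 1, the licensor gets 80.2 next round, worth 0.78 × 80.2 = 62.556 now.
Offer 58 < 62.556, so the licensor rejects.

Reject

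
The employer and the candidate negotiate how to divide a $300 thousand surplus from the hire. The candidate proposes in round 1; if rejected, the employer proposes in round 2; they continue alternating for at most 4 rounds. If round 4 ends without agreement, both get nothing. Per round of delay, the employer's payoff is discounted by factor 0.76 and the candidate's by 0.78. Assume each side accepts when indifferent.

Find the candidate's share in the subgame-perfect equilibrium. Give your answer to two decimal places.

By backward induction:
Round 4 (the employer proposes): rejection yields 0 for the candidate; the employer offers 0 and keeps 300.
Round 3 (the candidate proposes): the employer can get 300 next round, worth 0.76 × 300 = 228 now. The candidate offers 228 and keeps 300 − 228 = 72.
Round 2 (the employer proposes): the candidate can get 72 next round, worth 0.78 × 72 = 56.16 now, so the employer offers 56.16, keeping 243.84.
Round 1 (the candidate proposes): the employer can get 243.84 next round, worth 0.76 × 243.84 = 185.3184 now. The candidate offers 185.3184 and keeps 300 − 185.3184 = 114.6816.

114.68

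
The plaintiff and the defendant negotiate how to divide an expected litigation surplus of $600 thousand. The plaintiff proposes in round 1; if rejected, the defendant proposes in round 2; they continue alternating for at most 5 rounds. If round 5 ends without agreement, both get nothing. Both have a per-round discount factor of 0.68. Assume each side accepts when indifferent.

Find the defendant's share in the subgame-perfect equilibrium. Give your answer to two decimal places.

190.93

Round 5 (the plaintiff proposes): rejection yields 0 for the defendant; the plaintiff offers 0 and keeps 600.
Round 4 (the defendant proposes): the plaintiff can get 600 next round, worth 0.68 × 600 = 408 now; the defendant offers that and keeps 192.
Round 3 (the plaintiff proposes): the defendant can get 192 next round, worth 0.68 × 192 = 130.56 now, so the plaintiff offers 130.56, keeping 469.44.
Round 2 (the defendant proposes): the plaintiff can get 469.44 next round, worth 0.68 × 469.44 = 319.2192 now, so the defendant offers 319.2192, keeping 280.7808.
Round 1 (the plaintiff proposes): the defendant can get 280.7808 next round, worth 0.68 × 280.7808 = 190.930944 now, so the plaintiff offers 190.930944, keeping 409.069056.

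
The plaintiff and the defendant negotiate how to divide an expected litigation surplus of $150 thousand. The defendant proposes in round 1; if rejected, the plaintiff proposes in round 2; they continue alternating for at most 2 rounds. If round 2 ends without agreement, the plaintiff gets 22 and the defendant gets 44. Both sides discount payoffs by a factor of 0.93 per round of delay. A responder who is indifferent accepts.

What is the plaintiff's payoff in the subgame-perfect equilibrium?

98.58

By backward induction:
Round 2 (the plaintiff proposes): the defendant gets 44 if talks fail, so the plaintiff offers 44 and keeps 106.
Round 1 (the defendant proposes): the plaintiff can get 106 next round, worth 0.93 × 106 = 98.58 now. The defendant offers 98.58 and keeps 150 − 98.58 = 51.42.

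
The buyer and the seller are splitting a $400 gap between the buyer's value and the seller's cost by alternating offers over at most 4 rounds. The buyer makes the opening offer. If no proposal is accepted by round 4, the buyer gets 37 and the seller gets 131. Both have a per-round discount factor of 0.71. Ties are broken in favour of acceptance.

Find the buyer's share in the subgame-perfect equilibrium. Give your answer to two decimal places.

Solve by backward induction from round 4.
Round 4 (the seller proposes): the buyer gets 37 if talks fail, so the seller offers 37 and keeps 363.
Round 3 (the buyer proposes): the seller can get 363 next round, worth 0.71 × 363 = 257.73 now. The buyer offers 257.73 and keeps 400 − 257.73 = 142.27.
Round 2 (the seller proposes): the buyer can get 142.27 next round, worth 0.71 × 142.27 = 101.0117 now. The seller offers 101.0117 and keeps 400 − 101.0117 = 298.9883.
Round 1 (the buyer proposes): the seller can get 298.9883 next round, worth 0.71 × 298.9883 = 212.281693 now, so the buyer offers 212.281693, keeping 187.718307.

187.72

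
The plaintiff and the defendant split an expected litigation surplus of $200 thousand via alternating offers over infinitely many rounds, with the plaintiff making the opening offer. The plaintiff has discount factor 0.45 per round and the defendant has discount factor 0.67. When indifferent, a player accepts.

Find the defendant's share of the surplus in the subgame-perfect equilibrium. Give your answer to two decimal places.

In a stationary SPE each proposer offers the other exactly their discounted continuation value.
If the plaintiff keeps x when proposing and the defendant keeps y when proposing, then x = 200 − 0.67y and y = 200 − 0.45x.
Solving: x = 200(1 − 0.67) / (1 − 0.45·0.67) = 66 / 0.6985 ≈ 94.4882.
The defendant gets 200 − 94.4882 ≈ 105.5118.

105.51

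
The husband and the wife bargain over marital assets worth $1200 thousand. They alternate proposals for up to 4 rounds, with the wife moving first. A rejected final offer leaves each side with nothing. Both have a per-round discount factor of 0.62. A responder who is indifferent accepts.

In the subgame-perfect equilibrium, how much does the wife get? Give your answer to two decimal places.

Round 4 (the husband proposes): the wife will accept anything ≥ 0, so the husband offers 0 and keeps 1200.
Round 3 (the wife proposes): the husband can get 1200 next round, worth 0.62 × 1200 = 744 now; the wife offers that and keeps 456.
Round 2 (the husband proposes): the wife can get 456 next round, worth 0.62 × 456 = 282.72 now. The husband offers 282.72 and keeps 1200 − 282.72 = 917.28.
Round 1 (the wife proposes): the husband can get 917.28 next round, worth 0.62 × 917.28 = 568.7136 now, so the wife offers 568.7136, keeping 631.2864.

631.29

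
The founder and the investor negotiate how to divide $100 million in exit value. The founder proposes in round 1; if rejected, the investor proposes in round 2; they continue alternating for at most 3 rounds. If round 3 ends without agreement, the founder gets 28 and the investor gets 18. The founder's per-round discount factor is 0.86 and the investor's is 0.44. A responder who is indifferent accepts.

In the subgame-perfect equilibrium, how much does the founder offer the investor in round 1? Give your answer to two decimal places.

Work backward from the last round.
Round 3 (the founder proposes): the investor gets 18 if talks fail, so the founder offers 18 and keeps 82.
Round 2 (the investor proposes): the founder can get 82 next round, worth 0.86 × 82 = 70.52 now. The investor offers 70.52 and keeps 100 − 70.52 = 29.48.
Round 1 (the founder proposes): the investor can get 29.48 next round, worth 0.44 × 29.48 = 12.9712 now; the founder offers that and keeps 87.0288.

12.97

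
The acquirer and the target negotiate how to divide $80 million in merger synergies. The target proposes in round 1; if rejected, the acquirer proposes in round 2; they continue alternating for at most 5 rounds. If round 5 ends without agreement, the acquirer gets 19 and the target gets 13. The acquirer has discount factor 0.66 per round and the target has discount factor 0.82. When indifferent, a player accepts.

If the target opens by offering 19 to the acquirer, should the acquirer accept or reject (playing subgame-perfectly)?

Reject

Round 5 (the target proposes): the acquirer gets 19 if talks fail, so the target offers 19 and keeps 61.
Round 4 (the acquirer proposes): the target can get 61 next round, worth 0.82 × 61 = 50.02 now. The acquirer offers 50.02 and keeps 80 − 50.02 = 29.98.
Round 3 (the target proposes): the acquirer can get 29.98 next round, worth 0.66 × 29.98 = 19.7868 now; the target offers that and keeps 60.2132.
Round 2 (the acquirer proposes): the target can get 60.2132 next round, worth 0.82 × 60.2132 = 49.374824 now, so the acquirer offers 49.374824, keeping 30.625176.
So by rejecting in round 1, the acquirer gets 30.625176 next round, worth 0.66 × 30.625176 = 20.21261616 now.
Offer 19 < 20.21261616, so the acquirer rejects.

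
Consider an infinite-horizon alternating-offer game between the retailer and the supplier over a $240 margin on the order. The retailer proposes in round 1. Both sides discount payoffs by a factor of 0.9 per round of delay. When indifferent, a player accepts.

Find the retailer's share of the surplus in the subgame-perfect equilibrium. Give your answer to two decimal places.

When the retailer proposes, the supplier accepts any offer worth at least 0.9 times what the supplier would get by proposing next round; and vice versa.
This gives x = 240 − 0.9y and y = 240 − 0.9x, where x and y are each side's share when it proposes.
Hence (1 − 0.9·0.9)x = 240(1 − 0.9), i.e. 0.19·x = 24.
x ≈ 126.3158; the supplier's share is 240 − x ≈ 113.6842.

126.32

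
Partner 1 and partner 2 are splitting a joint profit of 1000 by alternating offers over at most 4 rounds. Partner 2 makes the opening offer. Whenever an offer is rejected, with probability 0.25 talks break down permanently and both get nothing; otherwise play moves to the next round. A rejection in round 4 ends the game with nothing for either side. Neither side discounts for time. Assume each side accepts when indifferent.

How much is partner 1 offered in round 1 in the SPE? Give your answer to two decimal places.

By backward induction:
Round 4 (partner 1 proposes): partner 2 will accept anything ≥ 0, so partner 1 offers 0 and keeps 1000.
Round 3 (partner 2 proposes): rejecting gives partner 1 an expected 0.75 × 1000 = 750, so partner 2 offers 750, keeping 250.
Round 2 (partner 1 proposes): rejecting gives partner 2 an expected 0.75 × 250 = 187.5, so partner 1 offers 187.5, keeping 812.5.
Round 1 (partner 2 proposes): rejecting gives partner 1 an expected 0.75 × 812.5 = 609.375, so partner 2 offers 609.375, keeping 390.625.

609.38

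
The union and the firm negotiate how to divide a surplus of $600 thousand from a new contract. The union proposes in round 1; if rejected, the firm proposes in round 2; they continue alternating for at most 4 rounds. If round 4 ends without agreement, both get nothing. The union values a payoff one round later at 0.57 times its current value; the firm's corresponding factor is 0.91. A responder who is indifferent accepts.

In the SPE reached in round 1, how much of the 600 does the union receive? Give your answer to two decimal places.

82.01

Round 4 (the firm proposes): the union will accept anything ≥ 0, so the firm offers 0 and keeps 600.
Round 3 (the union proposes): the firm can get 600 next round, worth 0.91 × 600 = 546 now, so the union offers 546, keeping 54.
Round 2 (the firm proposes): the union can get 54 next round, worth 0.57 × 54 = 30.78 now; the firm offers that and keeps 569.22.
Round 1 (the union proposes): the firm can get 569.22 next round, worth 0.91 × 569.22 = 517.9902 now. The union offers 517.9902 and keeps 600 − 517.9902 = 82.0098.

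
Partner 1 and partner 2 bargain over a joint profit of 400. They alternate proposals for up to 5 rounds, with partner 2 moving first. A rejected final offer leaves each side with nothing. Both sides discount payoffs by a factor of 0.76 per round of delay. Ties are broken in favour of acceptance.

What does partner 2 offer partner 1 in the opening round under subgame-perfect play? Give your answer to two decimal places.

115.10

Solve by backward induction from round 5.
Round 5 (partner 2 proposes): rejection yields 0 for partner 1; partner 2 offers 0 and keeps 400.
Round 4 (partner 1 proposes): partner 2 can get 400 next round, worth 0.76 × 400 = 304 now; partner 1 offers that and keeps 96.
Round 3 (partner 2 proposes): partner 1 can get 96 next round, worth 0.76 × 96 = 72.96 now, so partner 2 offers 72.96, keeping 327.04.
Round 2 (partner 1 proposes): partner 2 can get 327.04 next round, worth 0.76 × 327.04 = 248.5504 now. Partner 1 offers 248.5504 and keeps 400 − 248.5504 = 151.4496.
Round 1 (partner 2 proposes): partner 1 can get 151.4496 next round, worth 0.76 × 151.4496 = 115.101696 now; partner 2 offers that and keeps 284.898304.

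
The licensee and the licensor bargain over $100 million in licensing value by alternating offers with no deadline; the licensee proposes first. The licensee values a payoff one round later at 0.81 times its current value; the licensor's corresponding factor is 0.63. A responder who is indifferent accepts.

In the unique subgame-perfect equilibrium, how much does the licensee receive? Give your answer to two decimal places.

Let x be the licensee's share when the licensee proposes and y be the licensor's share when the licensor proposes.
The licensor accepts iff offered ≥ 0.63·y, so x = 100 − 0.63y. Symmetrically y = 100 − 0.81x.
Substituting: x = 100 − 0.63(100 − 0.81x), giving x(1 − 0.81·0.63) = 100(1 − 0.63).
So x = 100 × 0.37 / 0.4897 ≈ 75.5565, and the licensor receives 100 − x ≈ 24.4435.

75.56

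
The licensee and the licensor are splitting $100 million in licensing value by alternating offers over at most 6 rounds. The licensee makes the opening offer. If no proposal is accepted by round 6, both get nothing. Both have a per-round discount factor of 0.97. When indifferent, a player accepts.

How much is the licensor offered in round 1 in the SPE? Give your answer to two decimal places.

Work backward from the last round.
Round 6 (the licensor proposes): the licensee will accept anything ≥ 0, so the licensor offers 0 and keeps 100.
Round 5 (the licensee proposes): the licensor can get 100 next round, worth 0.97 × 100 = 97 now, so the licensee offers 97, keeping 3.
Round 4 (the licensor proposes): the licensee can get 3 next round, worth 0.97 × 3 = 2.91 now, so the licensor offers 2.91, keeping 97.09.
Round 3 (the licensee proposes): the licensor can get 97.09 next round, worth 0.97 × 97.09 = 94.1773 now, so the licensee offers 94.1773, keeping 5.8227.
Round 2 (the licensor proposes): the licensee can get 5.8227 next round, worth 0.97 × 5.8227 = 5.648019 now. The licensor offers 5.648019 and keeps 100 − 5.648019 = 94.351981.
Round 1 (the licensee proposes): the licensor can get 94.351981 next round, worth 0.97 × 94.351981 = 91.52142157 now, so the licensee offers 91.52142157, keeping 8.47857843.

91.52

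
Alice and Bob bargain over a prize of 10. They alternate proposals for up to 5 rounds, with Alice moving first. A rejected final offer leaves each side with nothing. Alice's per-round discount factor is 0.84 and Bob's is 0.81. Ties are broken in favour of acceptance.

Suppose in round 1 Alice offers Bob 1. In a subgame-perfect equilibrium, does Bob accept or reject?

Work out Bob's continuation value if the offer is rejected.
Round 5 (Alice proposes): Bob will accept anything ≥ 0, so Alice offers 0 and keeps 10.
Round 4 (Bob proposes): Alice can get 10 next round, worth 0.84 × 10 = 8.4 now, so Bob offers 8.4, keeping 1.6.
Round 3 (Alice proposes): Bob can get 1.6 next round, worth 0.81 × 1.6 = 1.296 now; Alice offers that and keeps 8.704.
Round 2 (Bob proposes): Alice can get 8.704 next round, worth 0.84 × 8.704 = 7.31136 now; Bob offers that and keeps 2.68864.
So by rejecting in round 1, Bob gets 2.68864 next round, worth 0.81 × 2.68864 = 2.1777984 now.
Offer 1 < 2.1777984, so Bob rejects.

Reject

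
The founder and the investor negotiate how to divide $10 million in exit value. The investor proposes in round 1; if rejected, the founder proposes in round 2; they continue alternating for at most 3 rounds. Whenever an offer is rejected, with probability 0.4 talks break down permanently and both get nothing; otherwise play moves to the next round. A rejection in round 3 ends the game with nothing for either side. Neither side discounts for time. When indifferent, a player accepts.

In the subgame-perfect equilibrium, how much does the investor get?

7.6

Round 3 (the investor proposes): rejection yields 0 for the founder; the investor offers 0 and keeps 10.
Round 2 (the founder proposes): rejecting gives the investor an expected 0.6 × 10 = 6, so the founder offers 6, keeping 4.
Round 1 (the investor proposes): rejecting gives the founder an expected 0.6 × 4 = 2.4; the investor offers that and keeps 7.6.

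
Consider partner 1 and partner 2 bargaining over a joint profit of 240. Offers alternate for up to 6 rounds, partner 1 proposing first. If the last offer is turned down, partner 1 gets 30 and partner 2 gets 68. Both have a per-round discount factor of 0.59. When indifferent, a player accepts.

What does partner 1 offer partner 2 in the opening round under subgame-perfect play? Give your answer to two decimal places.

Round 6 (partner 2 proposes): partner 1 gets 30 if talks fail, so partner 2 offers 30 and keeps 210.
Round 5 (partner 1 proposes): partner 2 can get 210 next round, worth 0.59 × 210 = 123.9 now. Partner 1 offers 123.9 and keeps 240 − 123.9 = 116.1.
Round 4 (partner 2 proposes): partner 1 can get 116.1 next round, worth 0.59 × 116.1 = 68.499 now; partner 2 offers that and keeps 171.501.
Round 3 (partner 1 proposes): partner 2 can get 171.501 next round, worth 0.59 × 171.501 = 101.18559 now, so partner 1 offers 101.18559, keeping 138.81441.
Round 2 (partner 2 proposes): partner 1 can get 138.81441 next round, worth 0.59 × 138.81441 = 81.9005019 now. Partner 2 offers 81.9005019 and keeps 240 − 81.9005019 = 158.0994981.
Round 1 (partner 1 proposes): partner 2 can get 158.0994981 next round, worth 0.59 × 158.0994981 = 93.278703879 now, so partner 1 offers 93.278703879, keeping 146.721296121.

93.28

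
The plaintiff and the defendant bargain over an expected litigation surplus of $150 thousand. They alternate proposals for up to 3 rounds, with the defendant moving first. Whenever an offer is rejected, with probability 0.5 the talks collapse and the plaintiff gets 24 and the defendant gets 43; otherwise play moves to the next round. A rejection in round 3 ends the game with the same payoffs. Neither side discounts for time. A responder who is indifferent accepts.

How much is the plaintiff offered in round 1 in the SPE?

44.75

By backward induction:
Round 3 (the defendant proposes): the plaintiff gets 24 if talks fail, so the defendant offers 24 and keeps 126.
Round 2 (the plaintiff proposes): rejecting gives the defendant an expected 0.5 × 126 + 0.5 × 43 = 84.5, so the plaintiff offers 84.5, keeping 65.5.
Round 1 (the defendant proposes): rejecting gives the plaintiff an expected 0.5 × 65.5 + 0.5 × 24 = 44.75, so the defendant offers 44.75, keeping 105.25.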